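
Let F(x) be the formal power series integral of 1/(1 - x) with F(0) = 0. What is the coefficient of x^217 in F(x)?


1/(1 - x) = sum_{k>=0} x^k. Integrating termwise and using F(0) = 0 gives
F(x) = sum_{k>=0} x^(k+1) / (k+1) = sum_{m>=1} x^m / m = -ln(1 - x).
So the coefficient of x^217 is 1/217 = 1/217.

1/217


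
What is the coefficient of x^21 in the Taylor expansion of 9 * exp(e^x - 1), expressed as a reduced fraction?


exp(e^x - 1) = sum_{k>=0} Bell_k x^k / k!, where Bell_k is the k-th Bell number.
So the coefficient of x^21 is 9 * Bell_21 / 21!.
Computing: Bell_21 = 474869816156751 and 21! = 51090942171709440000, giving
9 * 474869816156751/51090942171709440000 = 158289938718917/1892257117470720000.

158289938718917/1892257117470720000


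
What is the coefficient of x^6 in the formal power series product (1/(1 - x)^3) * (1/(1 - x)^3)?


Combine the factors: (1/(1 - x)^3) * (1/(1 - x)^3) = 1/(1 - x)^6.
Then use 1/(1 - x)^r = sum_{k>=0} C(k + r - 1, r - 1) x^k with r = 6 and k = 6:
C(11, 5) = 462.

462


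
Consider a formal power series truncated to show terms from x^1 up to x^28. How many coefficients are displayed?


From x^1 to x^28 inclusive, the count is 28 - 1 + 1 = 28.

28


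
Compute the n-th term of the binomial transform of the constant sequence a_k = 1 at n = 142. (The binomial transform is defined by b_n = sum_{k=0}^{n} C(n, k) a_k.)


With a_k = 1 for all k, b_n = sum_{k=0}^{n} C(n, k) = 2^n by the binomial theorem.
For n = 142: 2^142 = 5575186299632655785383929568162090376495104.

5575186299632655785383929568162090376495104


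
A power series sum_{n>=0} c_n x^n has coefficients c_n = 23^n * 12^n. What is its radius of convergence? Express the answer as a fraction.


By the root test (Cauchy-Hadamard), the radius is R = 1 / limsup_n |c_n|^(1/n).
Here |c_n|^(1/n) = (23^n * 12^n)^(1/n) = 23 * 12 = 276 for all n.
So R = 1/276 = 1/276.

1/276


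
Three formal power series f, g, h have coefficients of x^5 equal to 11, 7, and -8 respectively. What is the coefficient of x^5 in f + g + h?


Series addition is componentwise:
11 + 7 + -8
= 10

10


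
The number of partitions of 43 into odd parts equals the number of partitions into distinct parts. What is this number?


Computing partitions of 43 into odd parts (1, 3, 5, ...):
Using the generating function prod_{k>=0} 1/(1-x^(2k+1)),
the count is 1610

1610


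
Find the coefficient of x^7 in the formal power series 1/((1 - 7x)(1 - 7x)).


By partial fractions or Cauchy convolution:
The coefficient equals sum_{k=0}^{7} 7^k * 7^(7-k).
= 6588344

6588344


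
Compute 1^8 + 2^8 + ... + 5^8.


This power sum has a closed form given by Faulhaber's formula
sum_{k=1}^{m} k^p = (1 / (p + 1)) * sum_{j=0}^{p} C(p + 1, j) B_j m^(p + 1 - j),
but for small m direct computation is fastest:
1 + 256 + 6561 + 65536 + 390625 = 462979.

462979


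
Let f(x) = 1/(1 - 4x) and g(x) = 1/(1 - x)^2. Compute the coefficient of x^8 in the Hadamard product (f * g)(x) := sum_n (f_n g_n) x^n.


f has coefficients f_k = 4^k. For g = 1/(1 - x)^2 the coefficient is g_k = C(k + 1, 1) = k + 1. The Hadamard coefficient is (f * g)_k = 4^k * (k + 1).
For k = 8: 4^8 * 9 = 65536 * 9 = 589824.

589824


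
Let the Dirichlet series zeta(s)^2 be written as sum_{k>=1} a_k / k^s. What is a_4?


The Dirichlet convolution of the constant function 1 with itself gives (1 * 1)(k) = sum_{d | k} 1 = d(k), the number of positive divisors of k.
Since zeta(s) = sum_{k>=1} 1/k^s, we have zeta(s)^2 = sum_{k>=1} d(k)/k^s, so a_k = d(k).
For k = 4: the divisors are 1, 2, 4.
Count = 3.

3


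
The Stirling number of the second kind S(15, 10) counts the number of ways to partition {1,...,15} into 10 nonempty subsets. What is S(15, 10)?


Using the explicit formula S(n,k) = (1/k!) sum_{j=0}^{k} (-1)^(k-j) C(k,j) j^n:
S(15, 10) = 12662650
Equivalently, S(n,k) is n! times the coefficient of x^n in the EGF (e^x - 1)^k / k!.

12662650


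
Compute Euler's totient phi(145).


phi(n) counts integers in [1, n] coprime to n. Using the multiplicative formula phi(n) = n * prod_{p | n} (1 - 1/p):
145 = 5 * 29, so
phi(145) = 145 * (1 - 1/5) * (1 - 1/29) = 112.

112


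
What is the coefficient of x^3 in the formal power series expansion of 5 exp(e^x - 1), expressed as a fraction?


exp(e^x - 1) is the exponential generating function for the Bell numbers Bell_k: exp(e^x - 1) = sum_{k>=0} Bell_k x^k / k!.
So the coefficient of x^3 in 5 exp(e^x - 1) is 5 Bell_3 / 3!.
Computing: Bell_3 = 5 and 3! = 6, giving
5 * 5/6 = 25/6.

25/6


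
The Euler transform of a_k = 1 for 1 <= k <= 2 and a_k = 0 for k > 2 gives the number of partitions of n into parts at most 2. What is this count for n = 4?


Partitions of 4 into parts at most 2:
Using generating function (1-x)^(-1)(1-x^2)^(-1),
the coefficient of x^4 = 3

3


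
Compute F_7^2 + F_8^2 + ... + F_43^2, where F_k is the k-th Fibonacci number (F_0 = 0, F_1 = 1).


There is a standard identity sum_{k=0}^{N} F_k^2 = F_N * F_{N+1} (proved inductively from the telescoping relation F_k^2 = F_k F_{k+1} - F_{k-1} F_k). Then
sum_{k=7}^{43} F_k^2 = F_43 F_44 - F_6 F_7.
Computing: F_43 = 433494437, F_44 = 701408733, F_6 = 8, F_7 = 13.
Sum = 433494437 * 701408733 - 8 * 13 = 304056783818718217.

304056783818718217


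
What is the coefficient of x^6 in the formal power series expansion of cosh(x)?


The Maclaurin series is cosh(t) = sum_{m>=0} t^(2m) / (2m)!, so substituting t = x, only even powers of x are nonzero, with coefficient of x^(2m) equal to 1 / (2m)!.
For x^6 the coefficient is 1/6! = 1/720 = 1/720.

1/720


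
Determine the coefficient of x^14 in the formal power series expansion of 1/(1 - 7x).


The geometric series identity gives 1/(1 - c x) = sum_{k>=0} c^k x^k, so the coefficient of x^k is c^k.
Here c = 7 and k = 14.
Computing: 7^14 = 678223072849

678223072849


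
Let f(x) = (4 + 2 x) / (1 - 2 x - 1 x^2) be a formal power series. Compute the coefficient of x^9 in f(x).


Write f(x) = sum_{k>=0} a_k x^k. Multiplying both sides by 1 - 2 x - 1 x^2 gives
(1 - 2 x - 1 x^2) sum_{k>=0} a_k x^k = 4 + 2 x.
Matching coefficients:
 x^0: a_0 = 4
 x^1: a_1 - 2 a_0 = 2  =>  a_1 = 2*4 + 2 = 10
 x^k (k >= 2): a_k = 2 a_{k-1} + 1 a_{k-2}.
Iterating: a_2 = 24, a_3 = 58, a_4 = 140, a_5 = 338, a_6 = 816, a_7 = 1970, a_8 = 4756, a_9 = 11482.
So the coefficient of x^9 is 11482.

11482


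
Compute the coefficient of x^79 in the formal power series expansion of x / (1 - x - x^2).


Let f(x) = sum_{k>=0} a_k x^k. Multiplying f(x) * (1 - x - x^2) = x and matching coefficients gives a_0 = 0, a_1 = 1, and a_k = a_{k-1} + a_{k-2} for k >= 2. These are the Fibonacci numbers F_k.
Iterating from F_0 = 0, F_1 = 1:
F_0=0, F_1=1, F_2=1, F_3=2, F_4=3, F_5=5, F_6=8, F_7=13, F_8=21, F_9=34, ...
F_79 = 14472334024676221.

14472334024676221


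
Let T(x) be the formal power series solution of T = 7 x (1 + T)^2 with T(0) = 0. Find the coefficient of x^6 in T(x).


Apply the Lagrange inversion formula: if T = 7 x * phi(T) with phi(t) = (1 + t)^2, then [x^n] T = 7^n * (1/n) [t^(n-1)] phi(t)^n = 7^n * (1/n) [t^(n-1)] (1 + t)^(2n) = 7^n * (1/n) C(2n, n-1).
Using the identity C(2n, n-1) = C(2n, n) * n / (n+1), the unscaled factor equals C(2n, n) / (n+1) = C_n, the n-th Catalan number.
For n = 6: C_6 = C(12, 6) / 7 = 924/7 = 132.
With the 7^6 = 117649 factor, the coefficient is 117649 * 132 = 15529668.

15529668


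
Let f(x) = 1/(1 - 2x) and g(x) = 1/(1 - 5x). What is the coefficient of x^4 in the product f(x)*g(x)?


The coefficient of x^n in f*g is the Cauchy product: sum_{k=0}^{n} a^k * b^(n-k).
With a=2, b=5, n=4:
sum_{k=0}^{4} 2^k * 5^(4-k)
= 1031

1031


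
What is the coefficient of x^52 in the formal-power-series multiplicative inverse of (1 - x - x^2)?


Let the inverse be f(x) = sum_{k>=0} a_k x^k. From f(x) * (1 - x - x^2) = 1 and matching coefficients:
 x^0: a_0 = 1.
 x^1: a_1 - a_0 = 0, so a_1 = 1.
 x^k (k >= 2): a_k - a_{k-1} - a_{k-2} = 0, i.e. a_k = a_{k-1} + a_{k-2}.
This is the Fibonacci-type recurrence shifted so that a_0 = a_1 = 1.
Iterating: a_0=1, a_1=1, a_2=2, a_3=3, a_4=5, a_5=8, a_6=13, a_7=21, a_8=34, a_9=55, ...
a_52 = 53316291173.

53316291173


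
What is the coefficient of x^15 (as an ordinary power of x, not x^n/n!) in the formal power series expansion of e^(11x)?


The exponential series is e^y = sum_{k>=0} y^k / k!. Substituting y = 11x gives
e^(11x) = sum_{k>=0} 11^k x^k / k!.
So the coefficient of x^n is a^n/n! with a = 11, n = 15:
11^15 / 15! = 4177248169415651/1307674368000 = 379749833583241/118879488000

379749833583241/118879488000


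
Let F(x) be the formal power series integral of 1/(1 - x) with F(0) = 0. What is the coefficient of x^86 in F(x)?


1/(1 - x) = sum_{k>=0} x^k. Integrating termwise and using F(0) = 0 gives
F(x) = sum_{k>=0} x^(k+1) / (k+1) = sum_{m>=1} x^m / m = -ln(1 - x).
So the coefficient of x^86 is 1/86 = 1/86.

1/86


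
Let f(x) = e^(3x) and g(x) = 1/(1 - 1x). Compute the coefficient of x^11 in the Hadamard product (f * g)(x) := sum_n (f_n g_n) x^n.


Expanding: f_k = 3^k/k! (from e^(3x)) and g_k = 1^k (from 1/(1 - 1x)). So the Hadamard coefficient (f * g)_k = 3^k 1^k / k! = (3)^k / k!.
For k = 11: 3^11/11! = 177147/39916800 = 2187/492800.

2187/492800


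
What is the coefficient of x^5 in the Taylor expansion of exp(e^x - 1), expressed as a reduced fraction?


exp(e^x - 1) = sum_{k>=0} Bell_k x^k / k!, where Bell_k is the k-th Bell number.
So the coefficient of x^5 is Bell_5 / 5!.
Computing: Bell_5 = 52 and 5! = 120, giving
52/120 = 13/30.

13/30


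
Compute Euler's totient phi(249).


phi(n) counts integers in [1, n] coprime to n. Using the multiplicative formula phi(n) = n * prod_{p | n} (1 - 1/p):
249 = 3 * 83, so
phi(249) = 249 * (1 - 1/3) * (1 - 1/83) = 164.

164


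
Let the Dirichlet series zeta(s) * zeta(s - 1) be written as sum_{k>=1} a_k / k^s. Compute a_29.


Convolution gives a_k = sum_{d | k} d * 1 = sum_{d | k} d = sigma(k), the sum of positive divisors of k.
For k = 29, the divisors are 1, 29, so
sigma(29) = 1 + 29 = 30.

30


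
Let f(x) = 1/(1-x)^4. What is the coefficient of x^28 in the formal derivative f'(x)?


Differentiate: d/dx [ 1/(1-x)^r ] = r / (1-x)^(r+1).
Here r = 4, so f'(x) = 4 / (1-x)^5.
The expansion of 1/(1-x)^(r+1) has coefficient of x^n equal to C(n+r, r).
So the coefficient of x^28 in f'(x) is
4 * C(32, 4) = 4 * 35960 = 143840

143840


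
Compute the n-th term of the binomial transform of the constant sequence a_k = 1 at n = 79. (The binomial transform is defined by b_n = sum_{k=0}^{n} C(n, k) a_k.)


With a_k = 1 for all k, b_n = sum_{k=0}^{n} C(n, k) = 2^n by the binomial theorem.
For n = 79: 2^79 = 604462909807314587353088.

604462909807314587353088


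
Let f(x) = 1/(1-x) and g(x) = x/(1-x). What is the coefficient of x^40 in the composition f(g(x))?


First simplify the composition: f(g(x)) = 1/(1 - x/(1-x)) = (1-x)/((1-x) - x) = (1-x)/(1-2x).
Now extract the coefficient. Write (1-x)/(1-2x) = 1/(1-2x) - x/(1-2x).
The coefficient of x^n in 1/(1-2x) is 2^n, and in x/(1-2x) is 2^(n-1) (for n >= 1).
So the coefficient of x^40 is 2^40 - 2^39 = 1099511627776 - 549755813888 = 549755813888.

549755813888


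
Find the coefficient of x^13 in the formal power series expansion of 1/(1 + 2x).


Write 1/(1 + c x) = 1/(1 - (-c) x) and apply the geometric-series identity
1/(1 - y) = sum_{k>=0} y^k to get 1/(1 + c x) = sum_{k>=0} (-c)^k x^k.
So the coefficient of x^k is (-c)^k = (-1)^k * c^k.
Here c = 2 and k = 13:
(-2)^13 = -1 * 8192 = -8192

-8192


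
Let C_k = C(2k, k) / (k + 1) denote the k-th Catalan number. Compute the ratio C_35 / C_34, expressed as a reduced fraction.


Using C_k = (2k)! / (k! (k+1)!), the ratio C_{k+1}/C_k simplifies to
C_{k+1}/C_k = [(2k+2)! / ((k+1)! (k+2)!)] * [k! (k+1)! / (2k)!]
 = (2k+2)(2k+1) / ((k+1)(k+2)) = 2(2k+1) / (k+2).
For k = 34: 2(2*34 + 1) / (34 + 2) = 138/36 = 23/6.

23/6


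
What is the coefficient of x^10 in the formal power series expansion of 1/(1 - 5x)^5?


The general identity 1/(1 - c x)^r = sum_{k>=0} c^k C(k + r - 1, r - 1) x^k follows by substituting y = c x into 1/(1 - y)^r = sum_{k>=0} C(k + r - 1, r - 1) y^k.
For c = 5, r = 5, k = 10:
5^10 * C(14, 4) = 9765625 * 1001 = 9775390625.

9775390625


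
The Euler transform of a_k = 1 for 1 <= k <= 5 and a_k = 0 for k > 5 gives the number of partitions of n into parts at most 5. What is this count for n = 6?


Partitions of 6 into parts at most 5:
Using generating function (1-x)^(-1)(1-x^2)^(-1)...(1-x^5)^(-1),
the coefficient of x^6 = 10

10


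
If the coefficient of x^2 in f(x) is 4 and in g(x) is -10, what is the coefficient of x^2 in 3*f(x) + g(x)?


Scalar multiplication scales coefficients: 3 * 4 = 12.
Then add the g coefficient: 12 + -10
= 2

2


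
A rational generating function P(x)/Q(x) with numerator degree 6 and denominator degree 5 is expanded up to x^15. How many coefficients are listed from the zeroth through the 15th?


Expanding up to x^15 gives the coefficients for x^0, x^1, ..., x^15.
That is 15 + 1 = 16 coefficients in total.

16


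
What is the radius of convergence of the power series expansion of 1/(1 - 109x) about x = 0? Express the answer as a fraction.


Expanding 1/(1 - 109x) = sum_{k>=0} 109^k x^k, the series converges when |109x| < 1, i.e., |x| < 1/109.
So the radius of convergence is 1/109 = 1/109.

1/109


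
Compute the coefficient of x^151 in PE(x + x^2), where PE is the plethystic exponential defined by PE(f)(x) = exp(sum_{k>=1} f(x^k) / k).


With f(x) = x + x^2, the exponent is sum_{k>=1} (x^k + x^(2k)) / k = -ln(1 - x) - ln(1 - x^2). Exponentiating:
PE(x + x^2) = 1 / ((1 - x)(1 - x^2)).
This is the generating function for partitions of n into parts of size 1 or 2. The number of 2's can be any j in 0..75, and the rest are 1's, so
[x^151] = floor(151/2) + 1 = 76.

76


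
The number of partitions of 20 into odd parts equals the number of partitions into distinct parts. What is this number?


Computing partitions of 20 into odd parts (1, 3, 5, ...):
Using the generating function prod_{k>=0} 1/(1-x^(2k+1)),
the count is 64

64


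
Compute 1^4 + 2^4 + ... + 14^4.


This power sum has a closed form given by Faulhaber's formula
sum_{k=1}^{m} k^p = (1 / (p + 1)) * sum_{j=0}^{p} C(p + 1, j) B_j m^(p + 1 - j),
but for small m direct computation is fastest:
1 + 16 + 81 + 256 + 625 + 1296 + 2401 + 4096 + 6561 + 10000 + 14641 + 20736 + 28561 + 38416 = 127687.

127687


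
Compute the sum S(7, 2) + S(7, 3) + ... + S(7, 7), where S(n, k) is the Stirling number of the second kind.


By definition, S(n, k) counts partitions of an n-set into exactly k nonempty blocks.
Computing row n = 7 for k = 2..7:
S(7, k): 63, 301, 350, 140, 21, 1
Sum = 876.

876


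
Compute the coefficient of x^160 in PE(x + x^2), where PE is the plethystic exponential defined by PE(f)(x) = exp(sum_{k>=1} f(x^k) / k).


With f(x) = x + x^2, the exponent is sum_{k>=1} (x^k + x^(2k)) / k = -ln(1 - x) - ln(1 - x^2). Exponentiating:
PE(x + x^2) = 1 / ((1 - x)(1 - x^2)).
This is the generating function for partitions of n into parts of size 1 or 2. The number of 2's can be any j in 0..80, and the rest are 1's, so
[x^160] = floor(160/2) + 1 = 81.

81


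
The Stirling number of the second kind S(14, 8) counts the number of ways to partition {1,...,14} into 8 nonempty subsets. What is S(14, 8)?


Using the explicit formula S(n,k) = (1/k!) sum_{j=0}^{k} (-1)^(k-j) C(k,j) j^n:
S(14, 8) = 20912320
Equivalently, S(n,k) is n! times the coefficient of x^n in the EGF (e^x - 1)^k / k!.

20912320


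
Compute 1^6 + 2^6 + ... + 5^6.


This power sum has a closed form given by Faulhaber's formula
sum_{k=1}^{m} k^p = (1 / (p + 1)) * sum_{j=0}^{p} C(p + 1, j) B_j m^(p + 1 - j),
but for small m direct computation is fastest:
1 + 64 + 729 + 4096 + 15625 = 20515.

20515


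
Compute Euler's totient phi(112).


phi(n) counts integers in [1, n] coprime to n. Using the multiplicative formula phi(n) = n * prod_{p | n} (1 - 1/p):
112 = 2^4 * 7, so
phi(112) = 112 * (1 - 1/2) * (1 - 1/7) = 48.

48


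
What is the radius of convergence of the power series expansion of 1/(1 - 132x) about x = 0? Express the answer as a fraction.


Expanding 1/(1 - 132x) = sum_{k>=0} 132^k x^k, the series converges when |132x| < 1, i.e., |x| < 1/132.
So the radius of convergence is 1/132 = 1/132.

1/132


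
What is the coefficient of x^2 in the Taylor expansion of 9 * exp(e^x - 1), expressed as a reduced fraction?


exp(e^x - 1) = sum_{k>=0} Bell_k x^k / k!, where Bell_k is the k-th Bell number.
So the coefficient of x^2 is 9 * Bell_2 / 2!.
Computing: Bell_2 = 2 and 2! = 2, giving
9 * 2/2 = 9.

9


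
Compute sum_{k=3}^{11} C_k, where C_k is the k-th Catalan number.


C_3 through C_11: 5, 14, 42, 132, 429, 1430, 4862, 16796, 58786
Sum = 5 + 14 + 42 + 132 + 429 + 1430 + 4862 + 16796 + 58786
= 82496

82496


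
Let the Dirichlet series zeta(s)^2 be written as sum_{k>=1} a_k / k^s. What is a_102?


The Dirichlet convolution of the constant function 1 with itself gives (1 * 1)(k) = sum_{d | k} 1 = d(k), the number of positive divisors of k.
Since zeta(s) = sum_{k>=1} 1/k^s, we have zeta(s)^2 = sum_{k>=1} d(k)/k^s, so a_k = d(k).
For k = 102: the divisors are 1, 2, 3, 6, 17, 34, 51, 102.
Count = 8.

8


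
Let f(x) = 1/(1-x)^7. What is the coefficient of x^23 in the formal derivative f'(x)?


Differentiate: d/dx [ 1/(1-x)^r ] = r / (1-x)^(r+1).
Here r = 7, so f'(x) = 7 / (1-x)^8.
The expansion of 1/(1-x)^(r+1) has coefficient of x^n equal to C(n+r, r).
So the coefficient of x^23 in f'(x) is
7 * C(30, 7) = 7 * 2035800 = 14250600

14250600


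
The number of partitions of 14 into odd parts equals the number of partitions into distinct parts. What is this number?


Computing partitions of 14 into odd parts (1, 3, 5, ...):
Using the generating function prod_{k>=0} 1/(1-x^(2k+1)),
the count is 22

22


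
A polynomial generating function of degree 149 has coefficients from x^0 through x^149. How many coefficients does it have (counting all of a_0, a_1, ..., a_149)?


A polynomial of degree 149 takes the form a_0 + a_1 x + ... + a_149 x^149.
The number of coefficients is 149 + 1 = 150.

150


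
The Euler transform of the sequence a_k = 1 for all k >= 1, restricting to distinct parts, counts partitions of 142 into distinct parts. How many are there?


Partitions of 142 into distinct parts can be computed via generating function.
Product (1+x)(1+x^2)(1+x^3)...
The coefficient of x^142 = 11086968

11086968


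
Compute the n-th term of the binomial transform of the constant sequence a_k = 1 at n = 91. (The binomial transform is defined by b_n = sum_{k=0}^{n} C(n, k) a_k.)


With a_k = 1 for all k, b_n = sum_{k=0}^{n} C(n, k) = 2^n by the binomial theorem.
For n = 91: 2^91 = 2475880078570760549798248448.

2475880078570760549798248448


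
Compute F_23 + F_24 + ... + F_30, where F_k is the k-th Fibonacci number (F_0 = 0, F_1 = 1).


Use the identity sum_{k=0}^{N} F_k = F_{N+2} - 1 (which follows from F_{k+2} - F_{k+1} = F_k). Then
sum_{k=23}^{30} F_k = (F_{32} - 1) - (F_{24} - 1) = F_{32} - F_{24}.
Computing: F_{32} = 2178309, F_{24} = 46368, so
Sum = 2178309 - 46368 = 2131941.

2131941


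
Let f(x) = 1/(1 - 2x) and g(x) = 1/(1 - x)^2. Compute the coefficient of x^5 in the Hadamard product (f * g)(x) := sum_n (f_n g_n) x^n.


f has coefficients f_k = 2^k. For g = 1/(1 - x)^2 the coefficient is g_k = C(k + 1, 1) = k + 1. The Hadamard coefficient is (f * g)_k = 2^k * (k + 1).
For k = 5: 2^5 * 6 = 32 * 6 = 192.

192


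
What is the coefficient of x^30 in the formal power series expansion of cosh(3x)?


The Maclaurin series is cosh(t) = sum_{m>=0} t^(2m) / (2m)!, so substituting t = 3x, only even powers of x are nonzero, with coefficient of x^(2m) equal to 3^(2m) / (2m)!.
For x^30 the coefficient is 3^30/30! = 205891132094649/265252859812191058636308480000000 = 43046721/55457783609342033920000000.

43046721/55457783609342033920000000


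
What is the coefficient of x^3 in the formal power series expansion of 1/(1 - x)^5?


The expansion 1/(1 - x)^r = sum_{k>=0} C(k + r - 1, r - 1) x^k follows from the multiset / negative-binomial theorem (or from repeated differentiation of the geometric series).
For r = 5 and k = 3:
C(7, 4) = 5040 / (24 * 6) = 35.

35


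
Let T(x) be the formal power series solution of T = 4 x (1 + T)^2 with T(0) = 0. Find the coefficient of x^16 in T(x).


Apply the Lagrange inversion formula: if T = 4 x * phi(T) with phi(t) = (1 + t)^2, then [x^n] T = 4^n * (1/n) [t^(n-1)] phi(t)^n = 4^n * (1/n) [t^(n-1)] (1 + t)^(2n) = 4^n * (1/n) C(2n, n-1).
Using the identity C(2n, n-1) = C(2n, n) * n / (n+1), the unscaled factor equals C(2n, n) / (n+1) = C_n, the n-th Catalan number.
For n = 16: C_16 = C(32, 16) / 17 = 601080390/17 = 35357670.
With the 4^16 = 4294967296 factor, the coefficient is 4294967296 * 35357670 = 151860036312760320.

151860036312760320


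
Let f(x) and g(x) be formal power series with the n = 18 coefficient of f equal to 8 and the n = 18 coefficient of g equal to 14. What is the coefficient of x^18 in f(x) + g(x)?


Addition of formal power series is termwise.
The coefficient of x^18 in f + g = 8 + 14
= 22

22


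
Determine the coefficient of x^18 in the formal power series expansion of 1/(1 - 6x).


The geometric series identity gives 1/(1 - c x) = sum_{k>=0} c^k x^k, so the coefficient of x^k is c^k.
Here c = 6 and k = 18.
Computing: 6^18 = 101559956668416

101559956668416


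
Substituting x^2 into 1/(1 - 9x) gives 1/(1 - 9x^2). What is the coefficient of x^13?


Since 1/(1 - 9x^2) only has even powers of x,
the coefficient of x^13 (odd) is 0.

0


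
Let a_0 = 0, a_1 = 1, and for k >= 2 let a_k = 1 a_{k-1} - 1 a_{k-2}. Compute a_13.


Iterating the recurrence forward:
a_0 = 0
a_1 = 1
a_2 = 1*1 - 1*0 = 1
a_3 = 1*1 - 1*1 = 0
a_4 = 1*0 - 1*1 = -1
a_5 = 1*-1 - 1*0 = -1
a_6 = 1*-1 - 1*-1 = 0
a_7 = 1*0 - 1*-1 = 1
a_8 = 1*1 - 1*0 = 1
a_9 = 1*1 - 1*1 = 0
a_10 = 1*0 - 1*1 = -1
a_11 = 1*-1 - 1*0 = -1
a_12 = 1*-1 - 1*-1 = 0
a_13 = 1*0 - 1*-1 = 1
So a_13 = 1.

1


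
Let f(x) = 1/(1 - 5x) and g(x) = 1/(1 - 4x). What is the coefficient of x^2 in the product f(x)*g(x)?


The coefficient of x^n in f*g is the Cauchy product: sum_{k=0}^{n} a^k * b^(n-k).
With a=5, b=4, n=2:
sum_{k=0}^{2} 5^k * 4^(2-k)
= 61

61


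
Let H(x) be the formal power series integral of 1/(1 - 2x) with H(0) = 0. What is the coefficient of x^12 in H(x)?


1/(1 - 2x) = sum_{k>=0} 2^k x^k. Integrating termwise with H(0) = 0:
H(x) = sum_{k>=0} 2^k x^(k+1) / (k+1) = sum_{m>=1} 2^(m-1) x^m / m.
For m = 12: 2^11/12 = 2048/12 = 512/3.

512/3


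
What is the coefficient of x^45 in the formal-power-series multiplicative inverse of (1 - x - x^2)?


Let the inverse be f(x) = sum_{k>=0} a_k x^k. From f(x) * (1 - x - x^2) = 1 and matching coefficients:
 x^0: a_0 = 1.
 x^1: a_1 - a_0 = 0, so a_1 = 1.
 x^k (k >= 2): a_k - a_{k-1} - a_{k-2} = 0, i.e. a_k = a_{k-1} + a_{k-2}.
This is the Fibonacci-type recurrence shifted so that a_0 = a_1 = 1.
Iterating: a_0=1, a_1=1, a_2=2, a_3=3, a_4=5, a_5=8, a_6=13, a_7=21, a_8=34, a_9=55, ...
a_45 = 1836311903.

1836311903


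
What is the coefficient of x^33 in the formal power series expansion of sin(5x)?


The Maclaurin series is sin(t) = sum_{k>=0} (-1)^k t^(2k+1) / (2k+1)!, so substituting t = 5x, only odd powers of x are nonzero, with coefficient of x^(2k+1) equal to (-1)^k 5^(2k+1) / (2k+1)!.
Write 33 = 2*16 + 1, giving the coefficient (-1)^16 * 5^33 / 33! = 116415321826934814453125/8683317618811886495518194401280000000 = 1490116119384765625/111146465520792147142632888336384.

1490116119384765625/111146465520792147142632888336384


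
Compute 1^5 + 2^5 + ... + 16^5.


This power sum has a closed form given by Faulhaber's formula
sum_{k=1}^{m} k^p = (1 / (p + 1)) * sum_{j=0}^{p} C(p + 1, j) B_j m^(p + 1 - j),
but for small m direct computation is fastest:
1 + 32 + 243 + 1024 + 3125 + 7776 + 16807 + 32768 + 59049 + 100000 + 161051 + 248832 + 371293 + 537824 + 759375 + 1048576 = 3347776.

3347776


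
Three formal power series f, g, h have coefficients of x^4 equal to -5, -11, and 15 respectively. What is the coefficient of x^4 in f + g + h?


Series addition is componentwise:
-5 + -11 + 15
= -1

-1


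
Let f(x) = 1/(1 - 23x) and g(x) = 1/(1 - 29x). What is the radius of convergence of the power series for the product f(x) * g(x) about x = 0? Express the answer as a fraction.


The radius of 1/(1 - 23x) is 1/23 (nearest singularity at x = 1/23), and the radius of 1/(1 - 29x) is 1/29.
The product f(x)*g(x) = 1/((1 - 23x)(1 - 29x)) has singularities at both 1/23 and 1/29, so its radius of convergence is the distance to the nearest one:
min(1/23, 1/29) = 1/29.

1/29


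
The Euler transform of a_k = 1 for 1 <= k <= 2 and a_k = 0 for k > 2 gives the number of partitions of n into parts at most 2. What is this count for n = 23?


Partitions of 23 into parts at most 2:
Using generating function (1-x)^(-1)(1-x^2)^(-1),
the coefficient of x^23 = 12

12


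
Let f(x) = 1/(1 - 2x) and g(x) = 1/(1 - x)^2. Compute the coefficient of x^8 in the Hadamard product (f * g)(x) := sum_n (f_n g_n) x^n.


f has coefficients f_k = 2^k. For g = 1/(1 - x)^2 the coefficient is g_k = C(k + 1, 1) = k + 1. The Hadamard coefficient is (f * g)_k = 2^k * (k + 1).
For k = 8: 2^8 * 9 = 256 * 9 = 2304.

2304


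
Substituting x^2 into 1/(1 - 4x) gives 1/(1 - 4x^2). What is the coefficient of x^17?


Since 1/(1 - 4x^2) only has even powers of x,
the coefficient of x^17 (odd) is 0.

0


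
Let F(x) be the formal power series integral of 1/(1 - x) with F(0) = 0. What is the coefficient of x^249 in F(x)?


1/(1 - x) = sum_{k>=0} x^k. Integrating termwise and using F(0) = 0 gives
F(x) = sum_{k>=0} x^(k+1) / (k+1) = sum_{m>=1} x^m / m = -ln(1 - x).
So the coefficient of x^249 is 1/249 = 1/249.

1/249


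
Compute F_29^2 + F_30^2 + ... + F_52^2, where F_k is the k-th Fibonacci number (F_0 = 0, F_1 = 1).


There is a standard identity sum_{k=0}^{N} F_k^2 = F_N * F_{N+1} (proved inductively from the telescoping relation F_k^2 = F_k F_{k+1} - F_{k-1} F_k). Then
sum_{k=29}^{52} F_k^2 = F_52 F_53 - F_28 F_29.
Computing: F_52 = 32951280099, F_53 = 53316291173, F_28 = 317811, F_29 = 514229.
Sum = 32951280099 * 53316291173 - 317811 * 514229 = 1756840044117936633408.

1756840044117936633408


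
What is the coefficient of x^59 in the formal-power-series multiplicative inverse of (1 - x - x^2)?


Let the inverse be f(x) = sum_{k>=0} a_k x^k. From f(x) * (1 - x - x^2) = 1 and matching coefficients:
 x^0: a_0 = 1.
 x^1: a_1 - a_0 = 0, so a_1 = 1.
 x^k (k >= 2): a_k - a_{k-1} - a_{k-2} = 0, i.e. a_k = a_{k-1} + a_{k-2}.
This is the Fibonacci-type recurrence shifted so that a_0 = a_1 = 1.
Iterating: a_0=1, a_1=1, a_2=2, a_3=3, a_4=5, a_5=8, a_6=13, a_7=21, a_8=34, a_9=55, ...
a_59 = 1548008755920.

1548008755920


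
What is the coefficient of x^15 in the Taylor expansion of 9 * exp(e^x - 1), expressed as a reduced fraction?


exp(e^x - 1) = sum_{k>=0} Bell_k x^k / k!, where Bell_k is the k-th Bell number.
So the coefficient of x^15 is 9 * Bell_15 / 15!.
Computing: Bell_15 = 1382958545 and 15! = 1307674368000, giving
9 * 1382958545/1307674368000 = 276591709/29059430400.

276591709/29059430400


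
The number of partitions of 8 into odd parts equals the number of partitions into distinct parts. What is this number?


Computing partitions of 8 into odd parts (1, 3, 5, ...):
Using the generating function prod_{k>=0} 1/(1-x^(2k+1)),
the count is 6

6


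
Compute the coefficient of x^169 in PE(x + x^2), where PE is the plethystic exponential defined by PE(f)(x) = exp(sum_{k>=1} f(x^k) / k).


With f(x) = x + x^2, the exponent is sum_{k>=1} (x^k + x^(2k)) / k = -ln(1 - x) - ln(1 - x^2). Exponentiating:
PE(x + x^2) = 1 / ((1 - x)(1 - x^2)).
This is the generating function for partitions of n into parts of size 1 or 2. The number of 2's can be any j in 0..84, and the rest are 1's, so
[x^169] = floor(169/2) + 1 = 85.

85


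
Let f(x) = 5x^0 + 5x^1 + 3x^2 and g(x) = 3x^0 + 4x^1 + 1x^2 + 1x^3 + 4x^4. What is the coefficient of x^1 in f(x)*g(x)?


Cauchy product at x^1:
5*4 + 5*3
= 35

35


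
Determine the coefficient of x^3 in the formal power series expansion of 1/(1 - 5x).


The geometric series identity gives 1/(1 - c x) = sum_{k>=0} c^k x^k, so the coefficient of x^k is c^k.
Here c = 5 and k = 3.
Computing: 5^3 = 125

125


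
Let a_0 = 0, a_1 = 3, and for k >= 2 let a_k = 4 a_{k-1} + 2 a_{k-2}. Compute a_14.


Iterating the recurrence forward:
a_0 = 0
a_1 = 3
a_2 = 4*3 + 2*0 = 12
a_3 = 4*12 + 2*3 = 54
a_4 = 4*54 + 2*12 = 240
a_5 = 4*240 + 2*54 = 1068
a_6 = 4*1068 + 2*240 = 4752
a_7 = 4*4752 + 2*1068 = 21144
a_8 = 4*21144 + 2*4752 = 94080
a_9 = 4*94080 + 2*21144 = 418608
a_10 = 4*418608 + 2*94080 = 1862592
a_11 = 4*1862592 + 2*418608 = 8287584
a_12 = 4*8287584 + 2*1862592 = 36875520
a_13 = 4*36875520 + 2*8287584 = 164077248
a_14 = 4*164077248 + 2*36875520 = 730060032
So a_14 = 730060032.

730060032


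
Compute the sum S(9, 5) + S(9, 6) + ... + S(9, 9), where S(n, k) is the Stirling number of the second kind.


By definition, S(n, k) counts partitions of an n-set into exactly k nonempty blocks.
Computing row n = 9 for k = 5..9:
S(9, k): 6951, 2646, 462, 36, 1
Sum = 10096.

10096


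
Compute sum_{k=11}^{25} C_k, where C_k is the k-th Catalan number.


C_11 through C_25: 58786, 208012, 742900, 2674440, 9694845, 35357670, 129644790, 477638700, 1767263190, 6564120420, 24466267020, 91482563640, 343059613650, 1289904147324, 4861946401452
Sum = 58786 + 208012 + 742900 + 2674440 + 9694845 + 35357670 + 129644790 + 477638700 + 1767263190 + 6564120420 + 24466267020 + 91482563640 + 343059613650 + 1289904147324 + 4861946401452
= 6619846396839

6619846396839


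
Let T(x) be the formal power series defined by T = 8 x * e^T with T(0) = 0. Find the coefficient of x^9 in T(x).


Apply the Lagrange inversion formula: if T = 8 x * phi(T) with phi(t) = e^t, then
[x^n] T = 8^n * (1/n) [t^(n-1)] phi(t)^n = 8^n * (1/n) [t^(n-1)] e^(n t) = 8^n * (1/n) * n^(n-1) / (n-1)! = 8^n * n^(n-1) / n!.
When c = 1 this is the Cayley count of rooted labeled trees on n vertices, divided by n!.
For n = 9: 8^9 * 9^8 / 9! = 134217728 * 43046721/362880 = 557256278016/35.

557256278016/35


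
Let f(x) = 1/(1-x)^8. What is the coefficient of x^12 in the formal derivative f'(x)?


Differentiate: d/dx [ 1/(1-x)^r ] = r / (1-x)^(r+1).
Here r = 8, so f'(x) = 8 / (1-x)^9.
The expansion of 1/(1-x)^(r+1) has coefficient of x^n equal to C(n+r, r).
So the coefficient of x^12 in f'(x) is
8 * C(20, 8) = 8 * 125970 = 1007760

1007760


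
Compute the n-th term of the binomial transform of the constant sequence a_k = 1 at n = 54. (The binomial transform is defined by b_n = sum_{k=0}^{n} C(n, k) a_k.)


With a_k = 1 for all k, b_n = sum_{k=0}^{n} C(n, k) = 2^n by the binomial theorem.
For n = 54: 2^54 = 18014398509481984.

18014398509481984


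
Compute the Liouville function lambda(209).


The Liouville function is lambda(k) = (-1)^Omega(k), where Omega(k) counts the prime factors of k with multiplicity.
Factoring: 209 = 11 * 19, so Omega(209) = 2.
lambda(209) = (-1)^2 = 1.

1


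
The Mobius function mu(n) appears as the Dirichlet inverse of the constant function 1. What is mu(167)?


167 = 167 (all distinct primes).
mu(167) = (-1)^1 = -1

-1


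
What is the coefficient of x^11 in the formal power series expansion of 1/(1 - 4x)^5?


The general identity 1/(1 - c x)^r = sum_{k>=0} c^k C(k + r - 1, r - 1) x^k follows by substituting y = c x into 1/(1 - y)^r = sum_{k>=0} C(k + r - 1, r - 1) y^k.
For c = 4, r = 5, k = 11:
4^11 * C(15, 4) = 4194304 * 1365 = 5725224960.

5725224960


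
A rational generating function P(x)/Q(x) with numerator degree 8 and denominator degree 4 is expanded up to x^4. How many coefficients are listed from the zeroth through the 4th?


Expanding up to x^4 gives the coefficients for x^0, x^1, ..., x^4.
That is 4 + 1 = 5 coefficients in total.

5


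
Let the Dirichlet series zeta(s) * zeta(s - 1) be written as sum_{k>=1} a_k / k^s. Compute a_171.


Convolution gives a_k = sum_{d | k} d * 1 = sum_{d | k} d = sigma(k), the sum of positive divisors of k.
For k = 171, the divisors are 1, 3, 9, 19, 57, 171, so
sigma(171) = 1 + 3 + 9 + 19 + 57 + 171 = 260.

260


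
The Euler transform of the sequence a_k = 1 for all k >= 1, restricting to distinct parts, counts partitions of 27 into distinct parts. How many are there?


Partitions of 27 into distinct parts can be computed via generating function.
Product (1+x)(1+x^2)(1+x^3)...
The coefficient of x^27 = 192

192


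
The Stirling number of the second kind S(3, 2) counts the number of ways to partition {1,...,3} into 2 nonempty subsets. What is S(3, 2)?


Using the explicit formula S(n,k) = (1/k!) sum_{j=0}^{k} (-1)^(k-j) C(k,j) j^n:
S(3, 2) = 3
Equivalently, S(n,k) is n! times the coefficient of x^n in the EGF (e^x - 1)^k / k!.

3


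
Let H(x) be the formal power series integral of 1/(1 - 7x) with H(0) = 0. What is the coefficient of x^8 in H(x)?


1/(1 - 7x) = sum_{k>=0} 7^k x^k. Integrating termwise with H(0) = 0:
H(x) = sum_{k>=0} 7^k x^(k+1) / (k+1) = sum_{m>=1} 7^(m-1) x^m / m.
For m = 8: 7^7/8 = 823543/8 = 823543/8.

823543/8


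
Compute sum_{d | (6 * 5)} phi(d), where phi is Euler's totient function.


First, 6 * 5 = 30. One classical identity is sum_{d | n} phi(d) = n (each k in [1, n] has a unique gcd with n, and among the k's with gcd(k, n) = n/d there are phi(d) of them). So the sum equals 30. We also verify directly:
Divisors of 30: 1, 2, 3, 5, 6, 10, 15, 30.
phi values: 1, 1, 2, 4, 2, 4, 8, 8.
Sum = 30.

30


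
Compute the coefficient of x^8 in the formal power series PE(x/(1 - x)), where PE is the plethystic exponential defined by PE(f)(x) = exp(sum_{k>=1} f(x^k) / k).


For f(x) = x/(1 - x) we have
sum_{k>=1} f(x^k) / k = sum_{k>=1} (1/k) * x^k / (1 - x^k) = sum_{k, m >= 1} x^(k m) / k,
which after exponentiating simplifies to
PE(x/(1 - x)) = prod_{k>=1} 1 / (1 - x^k).
This is the generating function for the partition function p(n), so the coefficient of x^8 is p(8).
Computing p(8) by dynamic programming over parts 1, 2, ..., 8: p(8) = 22.

22


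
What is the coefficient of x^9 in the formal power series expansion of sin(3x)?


The Maclaurin series is sin(t) = sum_{k>=0} (-1)^k t^(2k+1) / (2k+1)!, so substituting t = 3x, only odd powers of x are nonzero, with coefficient of x^(2k+1) equal to (-1)^k 3^(2k+1) / (2k+1)!.
Write 9 = 2*4 + 1, giving the coefficient (-1)^4 * 3^9 / 9! = 19683/362880 = 243/4480.

243/4480


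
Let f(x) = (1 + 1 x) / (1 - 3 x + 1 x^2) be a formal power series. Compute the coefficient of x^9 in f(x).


Write f(x) = sum_{k>=0} a_k x^k. Multiplying both sides by 1 - 3 x + 1 x^2 gives
(1 - 3 x + 1 x^2) sum_{k>=0} a_k x^k = 1 + 1 x.
Matching coefficients:
 x^0: a_0 = 1
 x^1: a_1 - 3 a_0 = 1  =>  a_1 = 3*1 + 1 = 4
 x^k (k >= 2): a_k = 3 a_{k-1} - 1 a_{k-2}.
Iterating: a_2 = 11, a_3 = 29, a_4 = 76, a_5 = 199, a_6 = 521, a_7 = 1364, a_8 = 3571, a_9 = 9349.
So the coefficient of x^9 is 9349.

9349


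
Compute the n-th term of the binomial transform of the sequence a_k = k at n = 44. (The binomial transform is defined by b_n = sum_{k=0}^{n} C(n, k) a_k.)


With a_k = k, b_n = sum_{k=0}^{n} C(n, k) k. Using k * C(n, k) = n * C(n-1, k-1) gives b_n = n * sum_{k>=1} C(n-1, k-1) = n * 2^(n-1).
For n = 44: 44 * 2^43 = 44 * 8796093022208 = 387028092977152.

387028092977152


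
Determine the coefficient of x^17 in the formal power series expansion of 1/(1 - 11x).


The geometric series identity gives 1/(1 - c x) = sum_{k>=0} c^k x^k, so the coefficient of x^k is c^k.
Here c = 11 and k = 17.
Computing: 11^17 = 505447028499293771

505447028499293771


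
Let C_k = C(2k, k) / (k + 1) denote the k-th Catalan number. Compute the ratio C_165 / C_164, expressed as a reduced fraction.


Using C_k = (2k)! / (k! (k+1)!), the ratio C_{k+1}/C_k simplifies to
C_{k+1}/C_k = [(2k+2)! / ((k+1)! (k+2)!)] * [k! (k+1)! / (2k)!]
 = (2k+2)(2k+1) / ((k+1)(k+2)) = 2(2k+1) / (k+2).
For k = 164: 2(2*164 + 1) / (164 + 2) = 658/166 = 329/83.

329/83


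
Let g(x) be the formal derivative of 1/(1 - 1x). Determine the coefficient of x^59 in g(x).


Differentiate termwise: d/dx sum_{k>=0} 1^k x^k = sum_{k>=1} k 1^k x^(k-1) = sum_{j>=0} (j+1) 1^(j+1) x^j.
Equivalently, d/dx [1/(1 - 1x)] = 1/(1 - 1x)^2.
For j = 59: 60 * 1^60 = 60 * 1 = 60.

60


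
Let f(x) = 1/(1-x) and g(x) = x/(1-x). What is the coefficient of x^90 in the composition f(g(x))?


First simplify the composition: f(g(x)) = 1/(1 - x/(1-x)) = (1-x)/((1-x) - x) = (1-x)/(1-2x).
Now extract the coefficient. Write (1-x)/(1-2x) = 1/(1-2x) - x/(1-2x).
The coefficient of x^n in 1/(1-2x) is 2^n, and in x/(1-2x) is 2^(n-1) (for n >= 1).
So the coefficient of x^90 is 2^90 - 2^89 = 1237940039285380274899124224 - 618970019642690137449562112 = 618970019642690137449562112.

618970019642690137449562112


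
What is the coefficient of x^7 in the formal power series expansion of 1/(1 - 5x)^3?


The general identity 1/(1 - c x)^r = sum_{k>=0} c^k C(k + r - 1, r - 1) x^k follows by substituting y = c x into 1/(1 - y)^r = sum_{k>=0} C(k + r - 1, r - 1) y^k.
For c = 5, r = 3, k = 7:
5^7 * C(9, 2) = 78125 * 36 = 2812500.

2812500


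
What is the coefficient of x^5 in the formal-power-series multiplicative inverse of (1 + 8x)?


The inverse is 1/(1 + 8x). Apply the geometric identity 1/(1 - y) = sum_{k>=0} y^k with y = -8x:
1/(1 + 8x) = sum_{k>=0} (-8)^k x^k.
So the coefficient of x^5 is (-8)^5 = -32768.

-32768


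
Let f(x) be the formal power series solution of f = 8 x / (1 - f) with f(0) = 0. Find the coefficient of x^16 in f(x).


Apply Lagrange inversion: f = 8 x * phi(f) with phi(t) = 1/(1 - t), so
[x^n] f = 8^n * (1/n) [t^(n-1)] phi(t)^n = 8^n * (1/n) [t^(n-1)] (1 - t)^(-n) = 8^n * (1/n) C(2n - 2, n - 1) = 8^n * C_{n-1}.
For n = 16: C_15 = C(30, 15) / 16 = 155117520/16 = 9694845.
With the 8^16 = 281474976710656 factor, the coefficient is 281474976710656 * 9694845 = 2728856270588419768320.

2728856270588419768320


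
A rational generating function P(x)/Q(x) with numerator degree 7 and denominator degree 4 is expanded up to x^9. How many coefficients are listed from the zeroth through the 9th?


Expanding up to x^9 gives the coefficients for x^0, x^1, ..., x^9.
That is 9 + 1 = 10 coefficients in total.

10


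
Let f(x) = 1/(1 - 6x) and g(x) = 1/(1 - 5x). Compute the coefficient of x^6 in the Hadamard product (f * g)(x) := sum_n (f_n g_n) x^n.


f has coefficients f_k = 6^k and g has coefficients g_k = 5^k, so the Hadamard product has coefficient (f*g)_k = 6^k * 5^k = 30^k.
For k = 6: 30^6 = 729000000.

729000000


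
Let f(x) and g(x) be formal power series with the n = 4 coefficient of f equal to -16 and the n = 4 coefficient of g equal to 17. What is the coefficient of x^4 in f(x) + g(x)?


Addition of formal power series is termwise.
The coefficient of x^4 in f + g = -16 + 17
= 1

1


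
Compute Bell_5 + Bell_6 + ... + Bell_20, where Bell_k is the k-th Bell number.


Recall Bell_k counts set partitions of a k-set (with Bell_0 = 1 by convention).
Bell_5 through Bell_20: 52, 203, 877, 4140, 21147, 115975, 678570, 4213597, 27644437, 190899322, 1382958545, 10480142147, 82864869804, 682076806159, 5832742205057, 51724158235372
Sum = 52 + 203 + 877 + 4140 + 21147 + 115975 + 678570 + 4213597 + 27644437 + 190899322 + 1382958545 + 10480142147 + 82864869804 + 682076806159 + 5832742205057 + 51724158235372 = 58333928795404.

58333928795404


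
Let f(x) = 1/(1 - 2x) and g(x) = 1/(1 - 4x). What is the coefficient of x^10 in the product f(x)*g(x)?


The coefficient of x^n in f*g is the Cauchy product: sum_{k=0}^{n} a^k * b^(n-k).
With a=2, b=4, n=10:
sum_{k=0}^{10} 2^k * 4^(10-k)
= 2096128

2096128
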